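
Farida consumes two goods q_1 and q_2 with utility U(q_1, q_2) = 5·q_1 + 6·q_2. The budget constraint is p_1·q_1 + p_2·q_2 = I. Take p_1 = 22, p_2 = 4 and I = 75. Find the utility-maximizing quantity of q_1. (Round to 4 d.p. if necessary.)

Perfect substitutes: compare marginal utility per dollar. 5/p_1 vs 6/p_2 → 0.2273 vs 1.5.
q_2 gives more utility per dollar, so spend all income on q_2: q_2* = I/p_2, q_1* = 0.
Numerically: q_1* = 0, q_2* = 18.75.

q_1* = 0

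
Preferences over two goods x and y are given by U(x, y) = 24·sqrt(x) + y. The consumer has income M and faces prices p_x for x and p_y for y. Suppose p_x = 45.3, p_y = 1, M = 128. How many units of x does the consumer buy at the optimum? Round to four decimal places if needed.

x* = 0.0702

Utility is quasi-linear in y; the FOC for x is 12/√x = p_x/p_y.
Thus x* = (12·p_y/p_x)² — independent of M — with the rest of income spent on y.
Plugging in: x* = (12·1/45.3)² = 0.0702.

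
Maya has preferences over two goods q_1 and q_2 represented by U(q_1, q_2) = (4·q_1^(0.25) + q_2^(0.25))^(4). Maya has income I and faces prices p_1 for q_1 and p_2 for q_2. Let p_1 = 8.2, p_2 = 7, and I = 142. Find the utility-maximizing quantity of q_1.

q_1* = 14.8514

MRS = MU_q_1/MU_q_2 = 4·(q_2/q_1)^(0.75). Set equal to p_1/p_2.
Hence q_2/q_1 = ((1/4)·p_1/p_2)^(1/(0.75)), i.e. raised to the 4/3 power.
Substitute q_2 = (q_2/q_1)·q_1 into the budget: q_1* = I/(p_1 + p_2·(q_2/q_1)).
Numerically q_2/q_1 = 0.19448, so q_1* = 142/(8.2 + 7·0.19448) = 14.8514.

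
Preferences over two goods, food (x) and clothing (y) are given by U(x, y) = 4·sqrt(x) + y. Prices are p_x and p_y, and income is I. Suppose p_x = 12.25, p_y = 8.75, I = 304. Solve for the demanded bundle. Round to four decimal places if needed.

Set MRS = p_x/p_y: 2·x^(−1/2) = p_x/p_y.
Solve: √x = 2·p_y/p_x, so x*(p_x,p_y) = (2·p_y/p_x)², and y* = (I − p_x·x*)/p_y.
Plugging in: x* = (2·8.75/12.25)² = 2.0408, y* = 31.8857.

x* = 2.0408, y* = 31.8857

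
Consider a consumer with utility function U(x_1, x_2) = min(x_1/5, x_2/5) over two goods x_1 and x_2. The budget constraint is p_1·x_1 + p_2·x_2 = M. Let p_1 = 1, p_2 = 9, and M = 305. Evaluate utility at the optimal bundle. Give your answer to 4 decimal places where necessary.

With perfect complements, no substitution: consume in ratio x_1:x_2 = 5:5.
Budget: p_1·x_1 + p_2·x_1 = M, so (5·p_1 + 5·p_2)·x_1 = 5·M.
Demand: x_1*(p_1,p_2,M) = 5·M/(5·p_1 + 5·p_2), x_2* = 5·M/(5·p_1 + 5·p_2).
Here 5·1 + 5·9 = 50, giving x_1* = 30.5 and x_2* = 30.5.
Utility at the optimum: U(30.5, 30.5) = 6.1.

V = 6.1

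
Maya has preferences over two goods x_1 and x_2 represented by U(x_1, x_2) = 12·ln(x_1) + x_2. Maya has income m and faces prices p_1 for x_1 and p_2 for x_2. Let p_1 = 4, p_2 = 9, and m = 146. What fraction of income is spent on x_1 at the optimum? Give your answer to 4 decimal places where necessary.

share on x_1 = 0.7397

So x_1*(p_1,p_2) = 12·p_2/p_1, independent of income; and x_2* = (m − 12·p_2)/p_2.
At the given prices: x_1* = 12·9/4 = 27, and x_2* = 4.2222.
Expenditure on x_1: 4·27 = 108; share = 0.7397.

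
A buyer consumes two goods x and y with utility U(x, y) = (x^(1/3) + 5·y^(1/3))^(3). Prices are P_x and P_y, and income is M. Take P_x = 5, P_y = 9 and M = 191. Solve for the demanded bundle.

x* = 4.0929, y* = 18.9484

MRS = MU_x/MU_y = (1/5)·(y/x)^(2/3). Set equal to P_x/P_y.
Hence y/x = (5·P_x/P_y)^(1/(2/3)), i.e. raised to the 1.5 power.
Substitute y = (y/x)·x into the budget: x* = M/(P_x + P_y·(y/x)).
Numerically y/x = 4.62963, so x* = 191/(5 + 9·4.62963) = 4.0929 and y* = 4.62963·4.0929 = 18.9484.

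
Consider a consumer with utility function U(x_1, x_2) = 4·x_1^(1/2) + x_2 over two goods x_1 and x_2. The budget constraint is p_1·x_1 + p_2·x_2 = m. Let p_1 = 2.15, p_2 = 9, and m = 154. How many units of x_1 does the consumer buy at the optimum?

x_1* = 70.0919

Utility is quasi-linear in x_2; the FOC for x_1 is 2/√x_1 = p_1/p_2.
Solve: √x_1 = 2·p_2/p_1, so x_1*(p_1,p_2) = (2·p_2/p_1)², and x_2* = (m − p_1·x_1*)/p_2.
Plugging in: x_1* = (2·9/2.15)² = 70.0919.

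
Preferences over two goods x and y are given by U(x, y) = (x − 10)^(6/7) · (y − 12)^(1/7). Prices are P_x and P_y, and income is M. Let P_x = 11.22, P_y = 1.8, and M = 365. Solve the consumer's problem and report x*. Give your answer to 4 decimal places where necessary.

x* = 27.6623

Let x' = x−10, y' = y−12. MRS = 6·y'/x' = P_x/P_y.
Substituting into the budget: x* = 10 + 6/7·(M − 10·P_x − 12·P_y)/P_x, and y* = 12 + 1/7·(…)/P_y.
Discretionary income = 365 − 10·11.22 − 12·1.8 = 231.2; x* = 10 + 6/7·231.2/11.22 = 27.6623.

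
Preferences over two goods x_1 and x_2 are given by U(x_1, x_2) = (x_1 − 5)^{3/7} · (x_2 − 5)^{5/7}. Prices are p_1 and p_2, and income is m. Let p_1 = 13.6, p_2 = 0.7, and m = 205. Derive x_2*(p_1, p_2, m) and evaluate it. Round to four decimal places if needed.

x_2* = 124.1964

MRS = (3/5)·(x_2−5)/(x_1−5). Tangency with p_1/p_2 gives x_2−5 = (5/3)·(p_1/p_2)·(x_1−5).
Substituting into the budget: x_1* = 5 + 0.375·(m − 5·p_1 − 5·p_2)/p_1, and x_2* = 5 + 0.625·(…)/p_2.
Discretionary income = 205 − 5·13.6 − 5·0.7 = 133.5; x_2* = 5 + 0.625·133.5/0.7 = 124.1964.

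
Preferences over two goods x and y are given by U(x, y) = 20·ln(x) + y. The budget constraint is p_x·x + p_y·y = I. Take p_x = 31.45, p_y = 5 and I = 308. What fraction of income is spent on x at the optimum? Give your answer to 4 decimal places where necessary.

share on x = 0.3247

MU_x = 20/x, MU_y = 1. Tangency: 20/x = p_x/p_y.
So x*(p_x,p_y) = 20·p_y/p_x, independent of income; and y* = (I − 20·p_y)/p_y.
At the given prices: x* = 20·5/31.45 = 3.1797, and y* = 41.6.
Expenditure on x: 31.45·3.1797 = 100; share = 0.3247.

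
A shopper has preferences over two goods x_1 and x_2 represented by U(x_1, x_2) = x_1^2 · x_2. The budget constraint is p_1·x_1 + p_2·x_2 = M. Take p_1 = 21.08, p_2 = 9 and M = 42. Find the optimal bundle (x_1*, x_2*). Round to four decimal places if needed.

x_1* = 1.3283, x_2* = 1.5556

Tangency: MRS = 2·x_2/x_1 = p_1/p_2.
Rearranging, p_2·x_2 = (1/2)·p_1·x_1. Substituting into the budget gives p_1·x_1·(1 + (1/2)) = M.
Demand: x_1*(p_1,p_2,M) = 2/3·M/p_1 and x_2* = 1/3·M/p_2.
At p_1=21.08, p_2=9, M=42: x_1* = 2/3·42/21.08 = 1.3283, x_2* = 1.5556.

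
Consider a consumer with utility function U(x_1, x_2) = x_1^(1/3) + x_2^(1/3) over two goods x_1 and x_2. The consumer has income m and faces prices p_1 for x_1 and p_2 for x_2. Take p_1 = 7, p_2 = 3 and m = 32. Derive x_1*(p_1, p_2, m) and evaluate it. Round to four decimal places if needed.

MRS = MU_x_1/MU_x_2 = (x_2/x_1)^(2/3). Set equal to p_1/p_2.
Hence x_2/x_1 = (p_1/p_2)^(1/(2/3)), i.e. raised to the 1.5 power.
Substitute x_2 = (x_2/x_1)·x_1 into the budget: x_1* = m/(p_1 + p_2·(x_2/x_1)).
Numerically x_2/x_1 = 3.564226, so x_1* = 32/(7 + 3·3.564226) = 1.8087.

x_1* = 1.8087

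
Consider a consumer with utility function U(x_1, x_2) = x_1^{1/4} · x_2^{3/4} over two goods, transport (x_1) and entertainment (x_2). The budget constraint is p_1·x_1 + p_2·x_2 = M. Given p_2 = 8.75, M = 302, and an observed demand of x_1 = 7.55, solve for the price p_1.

p_1 = 10

The MRS is (1/3)·x_2/x_1. Set MRS = p_1/p_2.
So 0.25·p_2·x_2 = 0.75·p_1·x_1; combined with the budget, a share 0.25 of income goes to x_1.
Demand: x_1*(p_1,p_2,M) = 0.25·M/p_1 and x_2* = 0.75·M/p_2.
Set x_1* = 7.55 in the demand function and solve for p_1: p_1 = 10.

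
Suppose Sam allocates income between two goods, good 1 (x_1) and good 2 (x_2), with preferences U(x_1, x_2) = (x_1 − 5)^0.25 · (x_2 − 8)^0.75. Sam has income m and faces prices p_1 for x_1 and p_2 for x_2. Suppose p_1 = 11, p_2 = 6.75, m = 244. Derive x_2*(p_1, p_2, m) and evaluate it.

This is Cobb-Douglas in (x_1−5, x_2−8): tangency gives 0.25·p_2·(x_2−8) = 0.75·p_1·(x_1−5).
After buying the subsistence bundle (5, 8), a share 0.25 of the remaining income goes to x_1: x_1* = 5 + 0.25·(m − 5p_1 − 8p_2)/p_1.
Discretionary income = 244 − 5·11 − 8·6.75 = 135; x_2* = 8 + 0.75·135/6.75 = 23.

x_2* = 23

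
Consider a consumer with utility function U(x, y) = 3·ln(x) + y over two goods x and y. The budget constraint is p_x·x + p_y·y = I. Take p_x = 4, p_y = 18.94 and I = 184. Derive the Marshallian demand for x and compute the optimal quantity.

MU_x = 3/x, MU_y = 1. Tangency: 3/x = p_x/p_y.
So x*(p_x,p_y) = 3·p_y/p_x, independent of income; and y* = (I − 3·p_y)/p_y.
At the given prices: x* = 3·18.94/4 = 14.205.

x* = 14.205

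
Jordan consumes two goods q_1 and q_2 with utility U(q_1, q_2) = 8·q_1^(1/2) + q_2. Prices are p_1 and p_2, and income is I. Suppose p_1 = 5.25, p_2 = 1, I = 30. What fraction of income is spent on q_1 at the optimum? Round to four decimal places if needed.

Set MRS = p_1/p_2: 4·q_1^(−1/2) = p_1/p_2.
Solve: √q_1 = 4·p_2/p_1, so q_1*(p_1,p_2) = (4·p_2/p_1)², and q_2* = (I − p_1·q_1*)/p_2.
Plugging in: q_1* = (4·1/5.25)² = 0.5805, q_2* = 26.9524.
Expenditure on q_1: 5.25·0.5805 = 3.0476; share = 0.1016.

share on q_1 = 0.1016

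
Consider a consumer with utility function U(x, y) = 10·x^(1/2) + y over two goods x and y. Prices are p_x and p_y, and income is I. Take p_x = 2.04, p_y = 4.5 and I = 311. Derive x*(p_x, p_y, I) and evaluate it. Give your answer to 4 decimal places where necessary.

x* = 121.6479

Plugging in: x* = (5·4.5/2.04)² = 121.6479.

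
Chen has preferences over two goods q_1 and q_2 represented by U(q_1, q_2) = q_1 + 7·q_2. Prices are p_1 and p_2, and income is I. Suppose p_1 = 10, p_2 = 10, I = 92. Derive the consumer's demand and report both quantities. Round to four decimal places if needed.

Linear utility — the consumer picks whichever good has higher MU/price: 1/10 = 0.1 vs 7/10 = 0.7.
q_2 gives more utility per dollar, so spend all income on q_2: q_2* = I/p_2, q_1* = 0.
Numerically: q_1* = 0, q_2* = 9.2.

q_1* = 0, q_2* = 9.2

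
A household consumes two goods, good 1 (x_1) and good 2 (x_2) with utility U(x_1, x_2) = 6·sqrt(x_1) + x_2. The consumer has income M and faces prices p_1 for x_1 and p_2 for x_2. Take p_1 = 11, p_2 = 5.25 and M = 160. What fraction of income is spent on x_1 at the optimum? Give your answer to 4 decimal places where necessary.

share on x_1 = 0.1409

MU_x_1 = 3/√x_1, MU_x_2 = 1. Tangency: 3/√x_1 = p_1/p_2.
Solve: √x_1 = 3·p_2/p_1, so x_1*(p_1,p_2) = (3·p_2/p_1)², and x_2* = (M − p_1·x_1*)/p_2.
Plugging in: x_1* = (3·5.25/11)² = 2.0501, x_2* = 26.1807.
Expenditure on x_1: 11·2.0501 = 22.5511; share = 0.1409.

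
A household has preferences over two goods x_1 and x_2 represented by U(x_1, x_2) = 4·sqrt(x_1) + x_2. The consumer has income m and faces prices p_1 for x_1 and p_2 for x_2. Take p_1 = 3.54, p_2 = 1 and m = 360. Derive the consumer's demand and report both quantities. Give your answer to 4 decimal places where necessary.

Plugging in: x_1* = (2·1/3.54)² = 0.3192, x_2* = 358.8701.

x_1* = 0.3192, x_2* = 358.8701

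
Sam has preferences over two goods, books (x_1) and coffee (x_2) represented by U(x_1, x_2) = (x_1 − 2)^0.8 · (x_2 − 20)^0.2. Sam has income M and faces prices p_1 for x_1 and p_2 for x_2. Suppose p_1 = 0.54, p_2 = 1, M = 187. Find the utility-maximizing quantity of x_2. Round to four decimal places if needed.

x_2* = 53.184

Substituting into the budget: x_1* = 2 + 0.8·(M − 2·p_1 − 20·p_2)/p_1, and x_2* = 20 + 0.2·(…)/p_2.
Discretionary income = 187 − 2·0.54 − 20·1 = 165.92; x_2* = 20 + 0.2·165.92/1 = 53.184.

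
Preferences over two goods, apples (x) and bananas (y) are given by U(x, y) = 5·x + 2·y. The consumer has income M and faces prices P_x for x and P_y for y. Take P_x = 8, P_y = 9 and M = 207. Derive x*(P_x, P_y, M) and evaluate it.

x* = 25.875

Linear utility — the consumer picks whichever good has higher MU/price: 5/8 = 0.625 vs 2/9 = 0.2222.
x gives more utility per dollar, so spend all income on x: x* = M/P_x, y* = 0.
Numerically: x* = 25.875, y* = 0.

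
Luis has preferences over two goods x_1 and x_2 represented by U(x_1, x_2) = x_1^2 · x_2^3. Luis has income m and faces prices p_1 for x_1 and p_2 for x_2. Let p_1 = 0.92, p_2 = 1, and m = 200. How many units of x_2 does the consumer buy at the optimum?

Demand: x_1*(p_1,p_2,m) = 0.4·m/p_1 and x_2* = 0.6·m/p_2.
At p_1=0.92, p_2=1, m=200: x_2* = 0.6·200/1 = 120.

x_2* = 120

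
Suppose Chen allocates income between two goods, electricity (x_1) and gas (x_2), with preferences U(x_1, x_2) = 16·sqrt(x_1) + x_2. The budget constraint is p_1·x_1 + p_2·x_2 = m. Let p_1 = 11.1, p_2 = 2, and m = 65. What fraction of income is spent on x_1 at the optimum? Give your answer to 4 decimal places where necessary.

Set MRS = p_1/p_2: 8·x_1^(−1/2) = p_1/p_2.
Thus x_1* = (8·p_2/p_1)² — independent of m — with the rest of income spent on x_2.
Plugging in: x_1* = (8·2/11.1)² = 2.0778, x_2* = 20.9685.
Expenditure on x_1: 11.1·2.0778 = 23.0631; share = 0.3548.

share on x_1 = 0.3548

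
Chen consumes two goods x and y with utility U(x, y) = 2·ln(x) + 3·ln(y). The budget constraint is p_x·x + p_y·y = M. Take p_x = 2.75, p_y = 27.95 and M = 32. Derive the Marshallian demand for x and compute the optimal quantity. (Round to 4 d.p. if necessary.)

x* = 4.6545

Tangency: MRS = (2/3)·y/x = p_x/p_y.
So 2·p_y·y = 3·p_x·x; combined with the budget, a share 0.4 of income goes to x.
Demand: x*(p_x,p_y,M) = 0.4·M/p_x and y* = 0.6·M/p_y.
At p_x=2.75, p_y=27.95, M=32: x* = 0.4·32/2.75 = 4.6545.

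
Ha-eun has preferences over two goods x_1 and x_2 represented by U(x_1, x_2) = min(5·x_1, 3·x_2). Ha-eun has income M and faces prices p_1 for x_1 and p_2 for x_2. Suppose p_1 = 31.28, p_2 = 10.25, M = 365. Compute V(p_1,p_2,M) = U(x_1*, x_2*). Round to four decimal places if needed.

Demand: x_1*(p_1,p_2,M) = 3·M/(3·p_1 + 5·p_2), x_2* = 5·M/(3·p_1 + 5·p_2).
Here 3·31.28 + 5·10.25 = 145.09, giving x_1* = 7.547 and x_2* = 12.5784.
Utility at the optimum: U(7.547, 12.5784) = 37.7352.

V = 37.7352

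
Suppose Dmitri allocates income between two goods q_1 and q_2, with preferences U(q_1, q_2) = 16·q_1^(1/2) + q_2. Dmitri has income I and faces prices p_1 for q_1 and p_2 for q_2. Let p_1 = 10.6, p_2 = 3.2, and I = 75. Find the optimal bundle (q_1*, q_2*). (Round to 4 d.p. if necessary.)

q_1* = 5.8327, q_2* = 4.1167

Set MRS = p_1/p_2: 8·q_1^(−1/2) = p_1/p_2.
Thus q_1* = (8·p_2/p_1)² — independent of I — with the rest of income spent on q_2.
Plugging in: q_1* = (8·3.2/10.6)² = 5.8327, q_2* = 4.1167.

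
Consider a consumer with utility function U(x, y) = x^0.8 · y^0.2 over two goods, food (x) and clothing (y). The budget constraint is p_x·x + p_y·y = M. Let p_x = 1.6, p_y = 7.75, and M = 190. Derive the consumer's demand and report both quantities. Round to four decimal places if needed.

x* = 95, y* = 4.9032

At p_x=1.6, p_y=7.75, M=190: x* = 0.8·190/1.6 = 95, y* = 4.9032.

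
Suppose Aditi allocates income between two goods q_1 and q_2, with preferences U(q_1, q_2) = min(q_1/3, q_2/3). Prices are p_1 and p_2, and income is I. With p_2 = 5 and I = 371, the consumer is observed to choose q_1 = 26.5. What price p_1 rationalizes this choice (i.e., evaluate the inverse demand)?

Leontief preferences: the optimum is at the kink where q_1/3 = q_2/3, i.e. q_2 = q_1.
Budget: p_1·q_1 + p_2·q_1 = I, so (3·p_1 + 3·p_2)·q_1 = 3·I.
Demand: q_1*(p_1,p_2,I) = 3·I/(3·p_1 + 3·p_2), q_2* = 3·I/(3·p_1 + 3·p_2).
Set q_1* = 26.5 in the demand function and solve for p_1: p_1 = 9.

p_1 = 9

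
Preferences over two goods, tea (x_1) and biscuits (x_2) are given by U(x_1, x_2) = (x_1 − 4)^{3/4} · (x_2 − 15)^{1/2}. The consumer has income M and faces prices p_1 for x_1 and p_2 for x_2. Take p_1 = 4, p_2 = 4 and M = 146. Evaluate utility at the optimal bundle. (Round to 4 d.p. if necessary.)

Let x_1' = x_1−4, x_2' = x_2−15. MRS = (3/2)·x_2'/x_1' = p_1/p_2.
After buying the subsistence bundle (4, 15), a share 0.6 of the remaining income goes to x_1: x_1* = 4 + 0.6·(M − 4p_1 − 15p_2)/p_1.
Discretionary income = 146 − 4·4 − 15·4 = 70; x_1* = 4 + 0.6·70/4 = 14.5; x_2* = 15 + 0.4·70/4 = 22.
Utility at the optimum: U(14.5, 22) = 15.4327.

V = 15.4327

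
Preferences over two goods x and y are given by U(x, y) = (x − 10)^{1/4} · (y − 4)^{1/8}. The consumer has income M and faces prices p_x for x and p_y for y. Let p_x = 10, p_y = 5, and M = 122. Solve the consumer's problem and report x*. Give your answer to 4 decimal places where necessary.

MRS = 2·(y−4)/(x−10). Tangency with p_x/p_y gives y−4 = (1/2)·(p_x/p_y)·(x−10).
Substituting into the budget: x* = 10 + 2/3·(M − 10·p_x − 4·p_y)/p_x, and y* = 4 + 1/3·(…)/p_y.
Discretionary income = 122 − 10·10 − 4·5 = 2; x* = 10 + 2/3·2/10 = 10.1333.

x* = 10.1333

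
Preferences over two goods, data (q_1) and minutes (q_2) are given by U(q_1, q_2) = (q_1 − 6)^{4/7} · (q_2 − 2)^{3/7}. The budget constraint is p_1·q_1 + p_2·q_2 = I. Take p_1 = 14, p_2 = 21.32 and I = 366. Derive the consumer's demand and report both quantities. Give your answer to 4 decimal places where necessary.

q_1* = 15.7698, q_2* = 6.8116

MRS = (4/3)·(q_2−2)/(q_1−6). Tangency with p_1/p_2 gives q_2−2 = (3/4)·(p_1/p_2)·(q_1−6).
After buying the subsistence bundle (6, 2), a share 4/7 of the remaining income goes to q_1: q_1* = 6 + 4/7·(I − 6p_1 − 2p_2)/p_1.
Discretionary income = 366 − 6·14 − 2·21.32 = 239.36; q_1* = 6 + 4/7·239.36/14 = 15.7698; q_2* = 2 + 3/7·239.36/21.32 = 6.8116.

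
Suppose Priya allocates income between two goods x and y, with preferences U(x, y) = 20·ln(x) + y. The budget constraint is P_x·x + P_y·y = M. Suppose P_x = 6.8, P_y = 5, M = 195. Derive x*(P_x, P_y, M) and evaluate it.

x* = 14.7059

MU_x = 20/x, MU_y = 1. Tangency: 20/x = P_x/P_y.
So x*(P_x,P_y) = 20·P_y/P_x, independent of income; and y* = (M − 20·P_y)/P_y.
At the given prices: x* = 20·5/6.8 = 14.7059.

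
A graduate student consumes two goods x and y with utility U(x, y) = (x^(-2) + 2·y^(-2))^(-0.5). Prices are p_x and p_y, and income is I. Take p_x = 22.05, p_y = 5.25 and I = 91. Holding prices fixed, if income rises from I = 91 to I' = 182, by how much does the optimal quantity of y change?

Δy* = 5.6532

MRS = MU_x/MU_y = (1/2)·(y/x)^(3). Set equal to p_x/p_y.
Solve for the ratio: y/x = [2·p_x/p_y]^(1/3).
With the ratio pinned down, the budget gives x* = I/(p_x + p_y·(y/x)) and y* = (y/x)·x*.
Numerically y/x = 2.032793, so x* = 91/(22.05 + 5.25·2.032793) = 2.781 and y* = 2.032793·2.781 = 5.6532.
At I' = 182: y* = 11.3064. Change: 11.3064 − 5.6532 = 5.6532.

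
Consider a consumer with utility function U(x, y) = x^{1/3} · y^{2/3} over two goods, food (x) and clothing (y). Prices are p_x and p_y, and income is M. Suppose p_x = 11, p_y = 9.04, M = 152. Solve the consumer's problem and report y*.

Demand: x*(p_x,p_y,M) = 1/3·M/p_x and y* = 2/3·M/p_y.
At p_x=11, p_y=9.04, M=152: y* = 2/3·152/9.04 = 11.2094.

y* = 11.2094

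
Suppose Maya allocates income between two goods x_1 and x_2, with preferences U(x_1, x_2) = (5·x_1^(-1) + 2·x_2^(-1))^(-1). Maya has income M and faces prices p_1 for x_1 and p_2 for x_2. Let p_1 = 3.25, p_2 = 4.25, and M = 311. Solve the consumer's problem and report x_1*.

x_1* = 55.5304

Substitute x_2 = (x_2/x_1)·x_1 into the budget: x_1* = M/(p_1 + p_2·(x_2/x_1)).
Numerically x_2/x_1 = 0.553066, so x_1* = 311/(3.25 + 4.25·0.553066) = 55.5304.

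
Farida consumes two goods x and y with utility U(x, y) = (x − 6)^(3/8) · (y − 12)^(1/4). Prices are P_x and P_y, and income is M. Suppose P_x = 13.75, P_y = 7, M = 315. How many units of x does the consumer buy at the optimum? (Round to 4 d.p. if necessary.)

x* = 12.48

This is Cobb-Douglas in (x−6, y−12): tangency gives 0.375·P_y·(y−12) = 0.25·P_x·(x−6).
After buying the subsistence bundle (6, 12), a share 0.6 of the remaining income goes to x: x* = 6 + 0.6·(M − 6P_x − 12P_y)/P_x.
Discretionary income = 315 − 6·13.75 − 12·7 = 148.5; x* = 6 + 0.6·148.5/13.75 = 12.48.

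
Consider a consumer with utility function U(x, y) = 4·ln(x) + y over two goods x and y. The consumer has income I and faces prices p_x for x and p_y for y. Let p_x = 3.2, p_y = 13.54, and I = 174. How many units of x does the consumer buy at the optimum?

x* = 16.925

MU_x = 4/x, MU_y = 1. Tangency: 4/x = p_x/p_y.
So x*(p_x,p_y) = 4·p_y/p_x, independent of income; and y* = (I − 4·p_y)/p_y.
At the given prices: x* = 4·13.54/3.2 = 16.925.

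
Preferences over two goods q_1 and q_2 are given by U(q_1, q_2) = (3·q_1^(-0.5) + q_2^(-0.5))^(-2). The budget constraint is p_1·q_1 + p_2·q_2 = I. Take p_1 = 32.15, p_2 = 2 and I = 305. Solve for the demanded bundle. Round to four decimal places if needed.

q_1* = 7.9688, q_2* = 24.4013

MRS = MU_q_1/MU_q_2 = 3·(q_2/q_1)^(1.5). Set equal to p_1/p_2.
Hence q_2/q_1 = ((1/3)·p_1/p_2)^(1/(1.5)), i.e. raised to the 2/3 power.
With the ratio pinned down, the budget gives q_1* = I/(p_1 + p_2·(q_2/q_1)) and q_2* = (q_2/q_1)·q_1*.
Numerically q_2/q_1 = 3.062103, so q_1* = 305/(32.15 + 2·3.062103) = 7.9688 and q_2* = 3.062103·7.9688 = 24.4013.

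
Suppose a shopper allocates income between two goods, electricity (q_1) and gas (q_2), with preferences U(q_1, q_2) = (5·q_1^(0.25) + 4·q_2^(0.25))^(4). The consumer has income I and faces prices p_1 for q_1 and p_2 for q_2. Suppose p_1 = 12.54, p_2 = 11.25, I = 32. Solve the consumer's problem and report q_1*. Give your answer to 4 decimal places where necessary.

q_1* = 1.4417

From the CES first-order condition, (5/4)·(q_2/q_1)^(0.75) = p_1/p_2.
Solve for the ratio: q_2/q_1 = [(4/5)·p_1/p_2]^(4/3).
With the ratio pinned down, the budget gives q_1* = I/(p_1 + p_2·(q_2/q_1)) and q_2* = (q_2/q_1)·q_1*.
Numerically q_2/q_1 = 0.858315, so q_1* = 32/(12.54 + 11.25·0.858315) = 1.4417.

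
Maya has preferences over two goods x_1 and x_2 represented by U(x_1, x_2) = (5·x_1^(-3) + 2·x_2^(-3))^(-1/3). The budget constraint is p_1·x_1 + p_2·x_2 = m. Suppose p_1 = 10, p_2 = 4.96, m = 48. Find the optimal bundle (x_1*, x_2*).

Substitute x_2 = (x_2/x_1)·x_1 into the budget: x_1* = m/(p_1 + p_2·(x_2/x_1)).
Numerically x_2/x_1 = 0.947643, so x_1* = 48/(10 + 4.96·0.947643) = 3.2652 and x_2* = 0.947643·3.2652 = 3.0943.

x_1* = 3.2652, x_2* = 3.0943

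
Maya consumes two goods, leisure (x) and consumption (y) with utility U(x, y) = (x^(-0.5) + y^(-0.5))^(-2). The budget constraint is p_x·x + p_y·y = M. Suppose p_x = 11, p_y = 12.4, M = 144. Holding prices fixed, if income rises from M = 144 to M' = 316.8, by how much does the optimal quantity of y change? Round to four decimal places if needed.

From the CES first-order condition, (y/x)^(1.5) = p_x/p_y.
Hence y/x = (p_x/p_y)^(1/(1.5)), i.e. raised to the 2/3 power.
Substitute y = (y/x)·x into the budget: x* = M/(p_x + p_y·(y/x)).
Numerically y/x = 0.923239, so x* = 144/(11 + 12.4·0.923239) = 6.4148 and y* = 0.923239·6.4148 = 5.9224.
At M' = 316.8: y* = 13.0292. Change: 13.0292 − 5.9224 = 7.1068.

Δy* = 7.1068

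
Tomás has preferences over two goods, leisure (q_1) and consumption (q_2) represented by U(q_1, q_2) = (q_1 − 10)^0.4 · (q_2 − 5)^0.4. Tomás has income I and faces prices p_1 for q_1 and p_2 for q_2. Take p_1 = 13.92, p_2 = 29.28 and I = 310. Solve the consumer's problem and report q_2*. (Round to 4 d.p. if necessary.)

MRS = (q_2−5)/(q_1−10). Tangency with p_1/p_2 gives q_2−5 = (p_1/p_2)·(q_1−10).
After buying the subsistence bundle (10, 5), a share 0.5 of the remaining income goes to q_1: q_1* = 10 + 0.5·(I − 10p_1 − 5p_2)/p_1.
Discretionary income = 310 − 10·13.92 − 5·29.28 = 24.4; q_2* = 5 + 0.5·24.4/29.28 = 5.4167.

q_2* = 5.4167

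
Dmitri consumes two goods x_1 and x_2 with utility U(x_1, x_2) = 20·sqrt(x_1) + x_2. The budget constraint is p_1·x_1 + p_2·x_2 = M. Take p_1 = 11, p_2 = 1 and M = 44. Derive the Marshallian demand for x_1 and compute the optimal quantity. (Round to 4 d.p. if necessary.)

Utility is quasi-linear in x_2; the FOC for x_1 is 10/√x_1 = p_1/p_2.
Solve: √x_1 = 10·p_2/p_1, so x_1*(p_1,p_2) = (10·p_2/p_1)², and x_2* = (M − p_1·x_1*)/p_2.
Plugging in: x_1* = (10·1/11)² = 0.8264.

x_1* = 0.8264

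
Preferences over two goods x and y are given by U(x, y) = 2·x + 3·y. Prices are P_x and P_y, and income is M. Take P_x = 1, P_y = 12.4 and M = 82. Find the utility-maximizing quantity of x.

Perfect substitutes: compare marginal utility per dollar. 2/P_x vs 3/P_y → 2 vs 0.2419.
x gives more utility per dollar, so spend all income on x: x* = M/P_x, y* = 0.
Numerically: x* = 82, y* = 0.

x* = 82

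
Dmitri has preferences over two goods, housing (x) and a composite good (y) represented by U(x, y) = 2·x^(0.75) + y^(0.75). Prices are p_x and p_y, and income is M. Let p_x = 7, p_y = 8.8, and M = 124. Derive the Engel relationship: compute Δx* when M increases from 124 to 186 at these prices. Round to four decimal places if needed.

MU_x ∝ 2·x^(-0.25), MU_y ∝ y^(-0.25), so MRS = 2·(y/x)^(0.25) = p_x/p_y.
Hence y/x = ((1/2)·p_x/p_y)^(1/(0.25)), i.e. raised to the 4 power.
Substitute y = (y/x)·x into the budget: x* = M/(p_x + p_y·(y/x)).
Numerically y/x = 0.025023, so x* = 124/(7 + 8.8·0.025023) = 17.174.
At M' = 186: x* = 25.761. Change: 25.761 − 17.174 = 8.587.

Δx* = 8.587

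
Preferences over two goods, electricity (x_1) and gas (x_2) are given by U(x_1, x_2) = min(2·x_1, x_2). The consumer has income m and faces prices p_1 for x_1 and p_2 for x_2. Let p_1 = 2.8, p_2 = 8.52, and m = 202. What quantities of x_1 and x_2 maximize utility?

With perfect complements, no substitution: consume in ratio x_1:x_2 = 1:2.
Budget: p_1·x_1 + p_2·2·x_1 = m, so (p_1 + 2·p_2)·x_1 = m.
Demand: x_1*(p_1,p_2,m) = m/(p_1 + 2·p_2), x_2* = 2·m/(p_1 + 2·p_2).
Here 2.8 + 2·8.52 = 19.84, giving x_1* = 10.1815 and x_2* = 20.3629.

x_1* = 10.1815, x_2* = 20.3629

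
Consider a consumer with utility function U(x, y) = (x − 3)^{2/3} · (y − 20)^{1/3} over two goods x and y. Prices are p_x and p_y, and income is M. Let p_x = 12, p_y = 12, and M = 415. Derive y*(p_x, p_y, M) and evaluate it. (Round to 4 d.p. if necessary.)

Substituting into the budget: x* = 3 + 2/3·(M − 3·p_x − 20·p_y)/p_x, and y* = 20 + 1/3·(…)/p_y.
Discretionary income = 415 − 3·12 − 20·12 = 139; y* = 20 + 1/3·139/12 = 23.8611.

y* = 23.8611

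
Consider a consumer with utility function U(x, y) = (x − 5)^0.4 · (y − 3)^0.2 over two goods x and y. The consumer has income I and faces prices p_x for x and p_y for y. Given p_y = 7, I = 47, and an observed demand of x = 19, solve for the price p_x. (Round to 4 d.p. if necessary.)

Let x' = x−5, y' = y−3. MRS = 2·y'/x' = p_x/p_y.
Substituting into the budget: x* = 5 + 2/3·(I − 5·p_x − 3·p_y)/p_x, and y* = 3 + 1/3·(…)/p_y.
Set x* = 19 in the demand function and solve for p_x: p_x = 1.

p_x = 1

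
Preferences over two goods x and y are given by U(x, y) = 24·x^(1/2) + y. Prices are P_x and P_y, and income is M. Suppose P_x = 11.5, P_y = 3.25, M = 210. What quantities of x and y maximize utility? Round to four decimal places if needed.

x* = 11.5009, y* = 23.9197

Utility is quasi-linear in y; the FOC for x is 12/√x = P_x/P_y.
Thus x* = (12·P_y/P_x)² — independent of M — with the rest of income spent on y.
Plugging in: x* = (12·3.25/11.5)² = 11.5009, y* = 23.9197.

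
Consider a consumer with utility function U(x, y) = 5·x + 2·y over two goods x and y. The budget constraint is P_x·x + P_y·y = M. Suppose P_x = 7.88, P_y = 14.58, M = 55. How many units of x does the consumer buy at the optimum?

Perfect substitutes: compare marginal utility per dollar. 5/P_x vs 2/P_y → 0.6345 vs 0.1372.
x gives more utility per dollar, so spend all income on x: x* = M/P_x, y* = 0.
Numerically: x* = 6.9797, y* = 0.

x* = 6.9797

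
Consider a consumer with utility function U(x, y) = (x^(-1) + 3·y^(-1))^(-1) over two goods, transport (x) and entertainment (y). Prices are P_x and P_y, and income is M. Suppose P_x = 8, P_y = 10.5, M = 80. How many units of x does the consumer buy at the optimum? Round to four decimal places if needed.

MU_x ∝ x^(-2), MU_y ∝ 3·y^(-2), so MRS = (1/3)·(y/x)^(2) = P_x/P_y.
Solve for the ratio: y/x = [3·P_x/P_y]^(0.5).
Substitute y = (y/x)·x into the budget: x* = M/(P_x + P_y·(y/x)).
Numerically y/x = 1.511858, so x* = 80/(8 + 10.5·1.511858) = 3.3509.

x* = 3.3509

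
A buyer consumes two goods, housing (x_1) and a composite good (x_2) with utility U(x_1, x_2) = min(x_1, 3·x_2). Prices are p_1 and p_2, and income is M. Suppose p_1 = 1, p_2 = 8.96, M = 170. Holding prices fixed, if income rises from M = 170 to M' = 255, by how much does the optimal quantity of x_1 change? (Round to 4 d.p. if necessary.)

Demand: x_1*(p_1,p_2,M) = 3·M/(3·p_1 + p_2), x_2* = M/(3·p_1 + p_2).
Here 3·1 + 8.96 = 11.96, giving x_1* = 42.6421.
At M' = 255: x_1* = 63.9632. Change: 63.9632 − 42.6421 = 21.3211.

Δx_1* = 21.3211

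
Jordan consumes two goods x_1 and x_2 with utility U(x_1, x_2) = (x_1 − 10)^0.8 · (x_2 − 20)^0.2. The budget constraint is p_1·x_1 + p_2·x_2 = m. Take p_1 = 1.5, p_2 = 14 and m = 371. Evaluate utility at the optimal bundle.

V = 19.6514

MRS = 4·(x_2−20)/(x_1−10). Tangency with p_1/p_2 gives x_2−20 = (1/4)·(p_1/p_2)·(x_1−10).
Substituting into the budget: x_1* = 10 + 0.8·(m − 10·p_1 − 20·p_2)/p_1, and x_2* = 20 + 0.2·(…)/p_2.
Discretionary income = 371 − 10·1.5 − 20·14 = 76; x_1* = 10 + 0.8·76/1.5 = 50.5333; x_2* = 20 + 0.2·76/14 = 21.0857.
Utility at the optimum: U(50.5333, 21.0857) = 19.6514.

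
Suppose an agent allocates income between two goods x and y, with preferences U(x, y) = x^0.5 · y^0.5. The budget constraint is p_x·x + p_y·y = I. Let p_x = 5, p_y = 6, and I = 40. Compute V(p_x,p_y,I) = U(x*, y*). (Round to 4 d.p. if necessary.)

V = 3.6515

Tangency: MRS = y/x = p_x/p_y.
So 0.5·p_y·y = 0.5·p_x·x; combined with the budget, a share 0.5 of income goes to x.
Demand: x*(p_x,p_y,I) = 0.5·I/p_x and y* = 0.5·I/p_y.
At p_x=5, p_y=6, I=40: x* = 0.5·40/5 = 4, y* = 3.3333.
Utility at the optimum: U(4, 3.3333) = 3.6515.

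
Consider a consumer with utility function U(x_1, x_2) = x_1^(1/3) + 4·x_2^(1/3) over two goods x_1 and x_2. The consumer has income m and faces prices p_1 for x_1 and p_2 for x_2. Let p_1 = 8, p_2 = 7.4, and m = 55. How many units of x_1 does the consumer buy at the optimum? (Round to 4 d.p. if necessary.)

x_1* = 0.7378

MRS = MU_x_1/MU_x_2 = (1/4)·(x_2/x_1)^(2/3). Set equal to p_1/p_2.
Hence x_2/x_1 = (4·p_1/p_2)^(1/(2/3)), i.e. raised to the 1.5 power.
With the ratio pinned down, the budget gives x_1* = m/(p_1 + p_2·(x_2/x_1)) and x_2* = (x_2/x_1)·x_1*.
Numerically x_2/x_1 = 8.992437, so x_1* = 55/(8 + 7.4·8.992437) = 0.7378.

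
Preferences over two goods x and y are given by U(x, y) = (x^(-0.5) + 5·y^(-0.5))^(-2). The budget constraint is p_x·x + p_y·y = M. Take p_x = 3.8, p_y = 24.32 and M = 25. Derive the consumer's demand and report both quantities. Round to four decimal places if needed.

From the CES first-order condition, (1/5)·(y/x)^(1.5) = p_x/p_y.
Solve for the ratio: y/x = [5·p_x/p_y]^(2/3).
Substitute y = (y/x)·x into the budget: x* = M/(p_x + p_y·(y/x)).
Numerically y/x = 0.848256, so x* = 25/(3.8 + 24.32·0.848256) = 1.0233 and y* = 0.848256·1.0233 = 0.8681.

x* = 1.0233, y* = 0.8681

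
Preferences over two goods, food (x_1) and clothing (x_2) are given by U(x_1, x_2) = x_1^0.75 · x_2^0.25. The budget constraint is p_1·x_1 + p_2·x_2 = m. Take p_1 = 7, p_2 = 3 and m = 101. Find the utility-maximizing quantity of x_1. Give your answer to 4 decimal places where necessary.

Tangency: MRS = 3·x_2/x_1 = p_1/p_2.
Rearranging, p_2·x_2 = (1/3)·p_1·x_1. Substituting into the budget gives p_1·x_1·(1 + (1/3)) = m.
Demand: x_1*(p_1,p_2,m) = 0.75·m/p_1 and x_2* = 0.25·m/p_2.
At p_1=7, p_2=3, m=101: x_1* = 0.75·101/7 = 10.8214.

x_1* = 10.8214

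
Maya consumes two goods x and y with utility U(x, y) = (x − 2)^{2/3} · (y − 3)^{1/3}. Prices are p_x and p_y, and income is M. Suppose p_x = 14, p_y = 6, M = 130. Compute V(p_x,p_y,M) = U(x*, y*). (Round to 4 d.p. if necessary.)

V = 4.2109

MRS = 2·(y−3)/(x−2). Tangency with p_x/p_y gives y−3 = (1/2)·(p_x/p_y)·(x−2).
After buying the subsistence bundle (2, 3), a share 2/3 of the remaining income goes to x: x* = 2 + 2/3·(M − 2p_x − 3p_y)/p_x.
Discretionary income = 130 − 2·14 − 3·6 = 84; x* = 2 + 2/3·84/14 = 6; y* = 3 + 1/3·84/6 = 7.6667.
Utility at the optimum: U(6, 7.6667) = 4.2109.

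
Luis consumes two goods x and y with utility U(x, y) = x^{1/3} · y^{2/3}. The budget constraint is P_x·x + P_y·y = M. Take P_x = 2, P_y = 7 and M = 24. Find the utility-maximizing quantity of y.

MU_x/MU_y = (1/3·y)/(2/3·x); tangency sets this equal to P_x/P_y.
Rearranging, P_y·y = 2·P_x·x. Substituting into the budget gives P_x·x·(1 + 2) = M.
Demand: x*(P_x,P_y,M) = 1/3·M/P_x and y* = 2/3·M/P_y.
At P_x=2, P_y=7, M=24: y* = 2/3·24/7 = 2.2857.

y* = 2.2857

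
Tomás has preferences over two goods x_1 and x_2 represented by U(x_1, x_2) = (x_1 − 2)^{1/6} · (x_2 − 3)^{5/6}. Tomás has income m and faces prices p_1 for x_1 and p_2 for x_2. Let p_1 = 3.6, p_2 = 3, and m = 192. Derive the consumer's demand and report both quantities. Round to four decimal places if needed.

x_1* = 10.1389, x_2* = 51.8333

Discretionary income = 192 − 2·3.6 − 3·3 = 175.8; x_1* = 2 + 1/6·175.8/3.6 = 10.1389; x_2* = 3 + 5/6·175.8/3 = 51.8333.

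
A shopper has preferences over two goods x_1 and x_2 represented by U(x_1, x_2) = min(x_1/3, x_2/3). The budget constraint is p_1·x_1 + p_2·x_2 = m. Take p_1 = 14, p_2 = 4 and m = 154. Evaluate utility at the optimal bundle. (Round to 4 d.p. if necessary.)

V = 2.8519

Leontief preferences: the optimum is at the kink where x_1/3 = x_2/3, i.e. x_2 = x_1.
Budget: p_1·x_1 + p_2·x_1 = m, so (3·p_1 + 3·p_2)·x_1 = 3·m.
Demand: x_1*(p_1,p_2,m) = 3·m/(3·p_1 + 3·p_2), x_2* = 3·m/(3·p_1 + 3·p_2).
Here 3·14 + 3·4 = 54, giving x_1* = 8.5556 and x_2* = 8.5556.
Utility at the optimum: U(8.5556, 8.5556) = 2.8519.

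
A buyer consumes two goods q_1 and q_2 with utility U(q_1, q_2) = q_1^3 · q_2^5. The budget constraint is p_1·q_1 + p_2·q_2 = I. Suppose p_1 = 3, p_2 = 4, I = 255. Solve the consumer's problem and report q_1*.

q_1* = 31.875

Tangency: MRS = (3/5)·q_2/q_1 = p_1/p_2.
So 3·p_2·q_2 = 5·p_1·q_1; combined with the budget, a share 0.375 of income goes to q_1.
Demand: q_1*(p_1,p_2,I) = 0.375·I/p_1 and q_2* = 0.625·I/p_2.
At p_1=3, p_2=4, I=255: q_1* = 0.375·255/3 = 31.875.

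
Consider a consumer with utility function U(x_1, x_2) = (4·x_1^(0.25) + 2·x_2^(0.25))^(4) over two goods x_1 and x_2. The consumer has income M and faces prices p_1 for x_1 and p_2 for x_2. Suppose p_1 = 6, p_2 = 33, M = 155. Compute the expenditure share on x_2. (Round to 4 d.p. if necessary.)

share on x_2 = 0.1836

MU_x_1 ∝ 4·x_1^(-0.75), MU_x_2 ∝ 2·x_2^(-0.75), so MRS = 2·(x_2/x_1)^(0.75) = p_1/p_2.
Hence x_2/x_1 = ((1/2)·p_1/p_2)^(1/(0.75)), i.e. raised to the 4/3 power.
Substitute x_2 = (x_2/x_1)·x_1 into the budget: x_1* = M/(p_1 + p_2·(x_2/x_1)).
Numerically x_2/x_1 = 0.040877, so x_1* = 155/(6 + 33·0.040877) = 21.0915 and x_2* = 0.040877·21.0915 = 0.8622.
Expenditure on x_2: 33·0.8622 = 28.451; share = 0.1836.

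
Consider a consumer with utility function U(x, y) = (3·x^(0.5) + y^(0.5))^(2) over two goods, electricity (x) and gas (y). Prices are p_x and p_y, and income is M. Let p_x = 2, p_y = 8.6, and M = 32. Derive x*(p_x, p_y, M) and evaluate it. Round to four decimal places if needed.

Numerically y/x = 0.006009, so x* = 32/(2 + 8.6·0.006009) = 15.597.

x* = 15.597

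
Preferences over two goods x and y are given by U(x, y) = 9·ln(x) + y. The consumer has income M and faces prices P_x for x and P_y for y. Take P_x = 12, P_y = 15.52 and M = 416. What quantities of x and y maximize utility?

MU_x = 9/x, MU_y = 1. Tangency: 9/x = P_x/P_y.
So x*(P_x,P_y) = 9·P_y/P_x, independent of income; and y* = (M − 9·P_y)/P_y.
At the given prices: x* = 9·15.52/12 = 11.64, and y* = 17.8041.

x* = 11.64, y* = 17.8041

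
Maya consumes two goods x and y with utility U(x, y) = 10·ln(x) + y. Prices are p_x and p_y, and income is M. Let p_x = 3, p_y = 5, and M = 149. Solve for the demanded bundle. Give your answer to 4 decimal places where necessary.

MU_x = 10/x, MU_y = 1. Tangency: 10/x = p_x/p_y.
So x*(p_x,p_y) = 10·p_y/p_x, independent of income; and y* = (M − 10·p_y)/p_y.
At the given prices: x* = 10·5/3 = 16.6667, and y* = 19.8.

x* = 16.6667, y* = 19.8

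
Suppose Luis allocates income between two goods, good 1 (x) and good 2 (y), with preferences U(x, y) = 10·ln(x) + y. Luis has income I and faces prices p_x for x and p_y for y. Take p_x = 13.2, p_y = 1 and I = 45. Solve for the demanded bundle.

x* = 0.7576, y* = 35

At the given prices: x* = 10·1/13.2 = 0.7576, and y* = 35.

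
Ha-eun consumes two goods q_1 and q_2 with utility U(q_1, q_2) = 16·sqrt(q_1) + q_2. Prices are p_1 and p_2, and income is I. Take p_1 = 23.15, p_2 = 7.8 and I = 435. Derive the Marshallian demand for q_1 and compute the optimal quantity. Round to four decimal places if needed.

q_1* = 7.2655

Set MRS = p_1/p_2: 8·q_1^(−1/2) = p_1/p_2.
Solve: √q_1 = 8·p_2/p_1, so q_1*(p_1,p_2) = (8·p_2/p_1)², and q_2* = (I − p_1·q_1*)/p_2.
Plugging in: q_1* = (8·7.8/23.15)² = 7.2655.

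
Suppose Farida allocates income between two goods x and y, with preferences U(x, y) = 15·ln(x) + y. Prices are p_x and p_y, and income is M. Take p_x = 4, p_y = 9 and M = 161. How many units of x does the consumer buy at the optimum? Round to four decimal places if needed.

x* = 33.75

MU_x = 15/x, MU_y = 1. Tangency: 15/x = p_x/p_y.
So x*(p_x,p_y) = 15·p_y/p_x, independent of income; and y* = (M − 15·p_y)/p_y.
At the given prices: x* = 15·9/4 = 33.75.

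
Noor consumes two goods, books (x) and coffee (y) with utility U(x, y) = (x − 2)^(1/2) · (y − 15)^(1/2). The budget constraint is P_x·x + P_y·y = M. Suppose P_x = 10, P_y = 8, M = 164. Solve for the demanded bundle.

x* = 3.2, y* = 16.5

MRS = (y−15)/(x−2). Tangency with P_x/P_y gives y−15 = (P_x/P_y)·(x−2).
After buying the subsistence bundle (2, 15), a share 0.5 of the remaining income goes to x: x* = 2 + 0.5·(M − 2P_x − 15P_y)/P_x.
Discretionary income = 164 − 2·10 − 15·8 = 24; x* = 2 + 0.5·24/10 = 3.2; y* = 15 + 0.5·24/8 = 16.5.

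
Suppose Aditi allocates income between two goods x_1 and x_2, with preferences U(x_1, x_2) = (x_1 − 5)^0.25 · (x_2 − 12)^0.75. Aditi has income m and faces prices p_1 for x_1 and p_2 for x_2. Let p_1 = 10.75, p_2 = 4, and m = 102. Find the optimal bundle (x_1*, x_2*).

x_1* = 5.0058, x_2* = 12.0469

This is Cobb-Douglas in (x_1−5, x_2−12): tangency gives 0.25·p_2·(x_2−12) = 0.75·p_1·(x_1−5).
After buying the subsistence bundle (5, 12), a share 0.25 of the remaining income goes to x_1: x_1* = 5 + 0.25·(m − 5p_1 − 12p_2)/p_1.
Discretionary income = 102 − 5·10.75 − 12·4 = 0.25; x_1* = 5 + 0.25·0.25/10.75 = 5.0058; x_2* = 12 + 0.75·0.25/4 = 12.0469.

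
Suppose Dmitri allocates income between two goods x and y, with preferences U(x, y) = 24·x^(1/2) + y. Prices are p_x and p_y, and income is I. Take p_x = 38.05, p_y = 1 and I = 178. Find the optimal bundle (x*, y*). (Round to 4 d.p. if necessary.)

Utility is quasi-linear in y; the FOC for x is 12/√x = p_x/p_y.
Thus x* = (12·p_y/p_x)² — independent of I — with the rest of income spent on y.
Plugging in: x* = (12·1/38.05)² = 0.0995, y* = 174.2155.

x* = 0.0995, y* = 174.2155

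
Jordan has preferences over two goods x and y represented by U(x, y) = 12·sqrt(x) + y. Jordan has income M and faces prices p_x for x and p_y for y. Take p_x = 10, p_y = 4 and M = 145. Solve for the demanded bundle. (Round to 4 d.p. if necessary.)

Thus x* = (6·p_y/p_x)² — independent of M — with the rest of income spent on y.
Plugging in: x* = (6·4/10)² = 5.76, y* = 21.85.

x* = 5.76, y* = 21.85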